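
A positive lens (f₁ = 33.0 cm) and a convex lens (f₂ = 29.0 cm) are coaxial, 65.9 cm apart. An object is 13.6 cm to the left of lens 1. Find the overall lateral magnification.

m = -0.822

Lens 1: 1/d_i1 = 1/(33.0) − 1/(13.6) = -0.04323, so d_i1 = -23.13 cm; m₁ = −d_i1/d_o1 = +1.701.
d_o2 = 65.9 − (-23.13) = 89.03 cm.
Lens 2: 1/d_i2 = 1/(29.0) − 1/(89.03) = 0.02325, so d_i2 = 43.01 cm; m₂ = −d_i2/d_o2 = -0.4831.
m = m₁·m₂ = (+1.701)(-0.4831) = -0.822.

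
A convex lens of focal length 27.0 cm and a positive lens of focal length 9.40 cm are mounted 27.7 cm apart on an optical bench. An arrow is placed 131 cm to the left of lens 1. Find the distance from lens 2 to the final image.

3.78 cm

Lens 1: 1/d_i1 = 1/f₁ − 1/d_o1 = 1/(27.0) − 1/(131) = 0.02940, so d_i1 = 34.01 cm.
The intermediate image is 34.01 cm to the right of lens 1, which lies 6.310 cm to the right of lens 2 — a virtual object — so d_o2 = −6.310 cm.
Lens 2: 1/d_i2 = 1/f₂ − 1/d_o2 = 1/(9.40) − 1/(-6.310) = 0.2649, so d_i2 = 3.78 cm.
The final image is real, 3.78 cm to the right of lens 2 (overall magnification ≈ -0.16).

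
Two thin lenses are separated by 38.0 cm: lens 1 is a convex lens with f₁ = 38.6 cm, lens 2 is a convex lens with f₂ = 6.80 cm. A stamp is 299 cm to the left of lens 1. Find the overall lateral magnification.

Lens 1: 1/d_i1 = 1/(38.6) − 1/(299) = 0.02256, so d_i1 = 44.32 cm; m₁ = −d_i1/d_o1 = -0.1482.
d_o2 = 38.0 − (44.32) = -6.320 cm (virtual object).
Lens 2: 1/d_i2 = 1/(6.80) − 1/(-6.320) = 0.3053, so d_i2 = 3.276 cm; m₂ = −d_i2/d_o2 = +0.5183.
m = m₁·m₂ = (-0.1482)(+0.5183) = -0.0768.

m = -0.0768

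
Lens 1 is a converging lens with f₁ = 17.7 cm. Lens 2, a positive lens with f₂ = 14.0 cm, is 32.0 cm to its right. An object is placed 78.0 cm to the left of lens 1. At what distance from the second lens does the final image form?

Lens 1: 1/d_i1 = 1/f₁ − 1/d_o1 = 1/(17.7) − 1/(78.0) = 0.04368, so d_i1 = 22.90 cm.
The intermediate image is 22.90 cm to the right of lens 1, which is 32.0 − (22.90) = 9.100 cm to the left of lens 2, so d_o2 = +9.100 cm.
Lens 2: 1/d_i2 = 1/f₂ − 1/d_o2 = 1/(14.0) − 1/(9.100) = -0.03846, so d_i2 = -26.0 cm.
The final image is virtual, 26.0 cm to the left of lens 2 (overall magnification ≈ -0.84).

26.0 cm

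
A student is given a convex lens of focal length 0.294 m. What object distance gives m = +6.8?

m = −d_i/d_o ⇒ d_i = −m·d_o.
1/f = 1/d_o + 1/d_i = 1/d_o − 1/(m·d_o) = (1 − 1/m)/d_o, so d_o = f(1 − 1/m) = (0.2940)(1 − 1/(+6.8)) = 0.251 m.

0.251 m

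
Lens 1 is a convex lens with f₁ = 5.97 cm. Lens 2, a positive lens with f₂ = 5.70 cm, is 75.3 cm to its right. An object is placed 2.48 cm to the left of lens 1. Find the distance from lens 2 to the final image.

6.14 cm

Lens 1: 1/d_i1 = 1/f₁ − 1/d_o1 = 1/(5.97) − 1/(2.48) = -0.2357, so d_i1 = -4.242 cm.
The intermediate image is 4.242 cm to the left of lens 1 (virtual), which is 75.3 − (-4.242) = 79.54 cm to the left of lens 2, so d_o2 = +79.54 cm.
Lens 2: 1/d_i2 = 1/f₂ − 1/d_o2 = 1/(5.70) − 1/(79.54) = 0.1629, so d_i2 = 6.14 cm.
The final image is real, 6.14 cm to the right of lens 2 (overall magnification ≈ -0.13).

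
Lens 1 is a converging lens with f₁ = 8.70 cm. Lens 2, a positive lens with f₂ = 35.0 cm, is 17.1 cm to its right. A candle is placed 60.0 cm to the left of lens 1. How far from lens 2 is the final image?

Lens 1: 1/d_i1 = 1/f₁ − 1/d_o1 = 1/(8.70) − 1/(60.0) = 0.09828, so d_i1 = 10.18 cm.
The intermediate image is 10.18 cm to the right of lens 1, which is 17.1 − (10.18) = 6.920 cm to the left of lens 2, so d_o2 = +6.920 cm.
Lens 2: 1/d_i2 = 1/f₂ − 1/d_o2 = 1/(35.0) − 1/(6.920) = -0.1159, so d_i2 = -8.63 cm.
The final image is virtual, 8.63 cm to the left of lens 2 (overall magnification ≈ -0.21).

8.63 cm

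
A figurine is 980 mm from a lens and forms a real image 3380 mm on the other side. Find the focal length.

f = 760 mm (converging)

Real image ⇒ d_i = +3380 mm.
1/f = 1/d_o + 1/d_i = 1/(980) + 1/(3380) = 0.001316, so f = 760 mm.
Since f is positive, the lens is converging.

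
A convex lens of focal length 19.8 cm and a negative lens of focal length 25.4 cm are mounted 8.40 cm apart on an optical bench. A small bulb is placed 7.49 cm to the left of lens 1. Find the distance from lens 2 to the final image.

Lens 1: 1/d_i1 = 1/f₁ − 1/d_o1 = 1/(19.8) − 1/(7.49) = -0.08301, so d_i1 = -12.05 cm.
The intermediate image is 12.05 cm to the left of lens 1 (virtual), which is 8.40 − (-12.05) = 20.45 cm to the left of lens 2, so d_o2 = +20.45 cm.
Lens 2 is diverging, so f₂ = −25.4 cm.
Lens 2: 1/d_i2 = 1/f₂ − 1/d_o2 = 1/(-25.4) − 1/(20.45) = -0.08827, so d_i2 = -11.3 cm.
The final image is virtual, 11.3 cm to the left of lens 2 (overall magnification ≈ 0.89).

11.3 cm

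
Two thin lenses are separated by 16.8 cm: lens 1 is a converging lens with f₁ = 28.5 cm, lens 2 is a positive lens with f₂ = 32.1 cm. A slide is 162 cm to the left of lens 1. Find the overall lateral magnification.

Lens 1: 1/d_i1 = 1/(28.5) − 1/(162) = 0.02891, so d_i1 = 34.58 cm; m₁ = −d_i1/d_o1 = -0.2135.
d_o2 = 16.8 − (34.58) = -17.78 cm (virtual object).
Lens 2: 1/d_i2 = 1/(32.1) − 1/(-17.78) = 0.08740, so d_i2 = 11.44 cm; m₂ = −d_i2/d_o2 = +0.6435.
m = m₁·m₂ = (-0.2135)(+0.6435) = -0.137.

m = -0.137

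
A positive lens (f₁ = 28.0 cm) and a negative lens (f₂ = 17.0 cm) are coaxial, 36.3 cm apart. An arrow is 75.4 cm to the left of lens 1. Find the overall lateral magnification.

Lens 1: 1/d_i1 = 1/(28.0) − 1/(75.4) = 0.02245, so d_i1 = 44.54 cm; m₁ = −d_i1/d_o1 = -0.5907.
d_o2 = 36.3 − (44.54) = -8.240 cm (virtual object).
f₂ = −17.0 cm (diverging).
Lens 2: 1/d_i2 = 1/(-17.0) − 1/(-8.240) = 0.06254, so d_i2 = 15.99 cm; m₂ = −d_i2/d_o2 = +1.941.
m = m₁·m₂ = (-0.5907)(+1.941) = -1.15.

m = -1.15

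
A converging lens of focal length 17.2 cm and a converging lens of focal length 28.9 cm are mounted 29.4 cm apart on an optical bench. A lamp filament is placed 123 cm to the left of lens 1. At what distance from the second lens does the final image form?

13.9 cm

Lens 1: 1/d_i1 = 1/f₁ − 1/d_o1 = 1/(17.2) − 1/(123) = 0.05001, so d_i1 = 20.00 cm.
The intermediate image is 20.00 cm to the right of lens 1, which is 29.4 − (20.00) = 9.400 cm to the left of lens 2, so d_o2 = +9.400 cm.
Lens 2: 1/d_i2 = 1/f₂ − 1/d_o2 = 1/(28.9) − 1/(9.400) = -0.07178, so d_i2 = -13.9 cm.
The final image is virtual, 13.9 cm to the left of lens 2 (overall magnification ≈ -0.24).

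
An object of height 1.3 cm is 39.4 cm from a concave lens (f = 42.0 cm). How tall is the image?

For a concave lens, f = -42.0 cm.
1/d_i = 1/f − 1/d_o = 1/(-42.00) − 1/(39.4) = -0.04919, so d_i = -20.33 cm.
m = −d_i/d_o = +0.5160.
|h_i| = |m|·h_o = 0.5160 × 1.3 = 0.671 cm. The image is virtual, upright and reduced, on the same side as the object.

0.671 cm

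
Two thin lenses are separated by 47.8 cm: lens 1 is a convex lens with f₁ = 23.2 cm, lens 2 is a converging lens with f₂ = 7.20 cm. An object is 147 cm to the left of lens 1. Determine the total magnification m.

m = +0.103

Lens 1: 1/d_i1 = 1/(23.2) − 1/(147) = 0.03630, so d_i1 = 27.55 cm; m₁ = −d_i1/d_o1 = -0.1874.
d_o2 = 47.8 − (27.55) = 20.25 cm.
Lens 2: 1/d_i2 = 1/(7.20) − 1/(20.25) = 0.08951, so d_i2 = 11.17 cm; m₂ = −d_i2/d_o2 = -0.5517.
m = m₁·m₂ = (-0.1874)(-0.5517) = +0.103.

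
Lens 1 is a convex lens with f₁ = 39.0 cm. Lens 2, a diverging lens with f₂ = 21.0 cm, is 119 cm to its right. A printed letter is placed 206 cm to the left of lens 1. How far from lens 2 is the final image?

16.2 cm

Lens 1: 1/d_i1 = 1/f₁ − 1/d_o1 = 1/(39.0) − 1/(206) = 0.02079, so d_i1 = 48.11 cm.
The intermediate image is 48.11 cm to the right of lens 1, which is 119 − (48.11) = 70.89 cm to the left of lens 2, so d_o2 = +70.89 cm.
Lens 2 is diverging, so f₂ = −21.0 cm.
Lens 2: 1/d_i2 = 1/f₂ − 1/d_o2 = 1/(-21.0) − 1/(70.89) = -0.06173, so d_i2 = -16.2 cm.
The final image is virtual, 16.2 cm to the left of lens 2 (overall magnification ≈ -0.053).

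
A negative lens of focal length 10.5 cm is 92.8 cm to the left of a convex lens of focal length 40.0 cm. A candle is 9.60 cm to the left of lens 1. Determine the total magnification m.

f₁ = −10.5 cm (diverging).
Lens 1: 1/d_i1 = 1/(-10.5) − 1/(9.60) = -0.1994, so d_i1 = -5.015 cm; m₁ = −d_i1/d_o1 = +0.5224.
d_o2 = 92.8 − (-5.015) = 97.81 cm.
Lens 2: 1/d_i2 = 1/(40.0) − 1/(97.81) = 0.01478, so d_i2 = 67.68 cm; m₂ = −d_i2/d_o2 = -0.6919.
m = m₁·m₂ = (+0.5224)(-0.6919) = -0.361.

m = -0.361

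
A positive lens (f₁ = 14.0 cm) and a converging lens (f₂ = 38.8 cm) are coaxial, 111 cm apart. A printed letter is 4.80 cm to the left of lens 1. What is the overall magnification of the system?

Lens 1: 1/d_i1 = 1/(14.0) − 1/(4.80) = -0.1369, so d_i1 = -7.304 cm; m₁ = −d_i1/d_o1 = +1.522.
d_o2 = 111 − (-7.304) = 118.3 cm.
Lens 2: 1/d_i2 = 1/(38.8) − 1/(118.3) = 0.01732, so d_i2 = 57.74 cm; m₂ = −d_i2/d_o2 = -0.4881.
m = m₁·m₂ = (+1.522)(-0.4881) = -0.743.

m = -0.743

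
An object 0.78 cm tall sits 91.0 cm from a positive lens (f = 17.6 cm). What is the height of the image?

1/d_i = 1/f − 1/d_o = 1/(17.60) − 1/(91.0) = 0.04583, so d_i = 21.82 cm.
m = −d_i/d_o = -0.2398.
|h_i| = |m|·h_o = 0.2398 × 0.78 = 0.187 cm. The image is real, inverted and reduced, on the far side of the lens.

0.187 cm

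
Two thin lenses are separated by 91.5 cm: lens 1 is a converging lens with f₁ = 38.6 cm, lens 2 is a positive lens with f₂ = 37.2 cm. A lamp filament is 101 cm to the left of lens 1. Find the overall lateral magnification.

m = -2.81

Lens 1: 1/d_i1 = 1/(38.6) − 1/(101) = 0.01601, so d_i1 = 62.48 cm; m₁ = −d_i1/d_o1 = -0.6186.
d_o2 = 91.5 − (62.48) = 29.02 cm.
Lens 2: 1/d_i2 = 1/(37.2) − 1/(29.02) = -0.007577, so d_i2 = -132.0 cm; m₂ = −d_i2/d_o2 = +4.548.
m = m₁·m₂ = (-0.6186)(+4.548) = -2.81.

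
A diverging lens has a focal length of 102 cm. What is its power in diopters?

For a diverging lens, f = −102 cm.
f = -102 cm = -1.02 m.
P = 1/f = 1/(-1.02 m) = -0.980 D.

P = -0.980 D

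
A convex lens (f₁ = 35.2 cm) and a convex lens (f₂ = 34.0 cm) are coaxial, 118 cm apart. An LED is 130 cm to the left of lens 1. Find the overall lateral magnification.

m = +0.353

Lens 1: 1/d_i1 = 1/(35.2) − 1/(130) = 0.02072, so d_i1 = 48.27 cm; m₁ = −d_i1/d_o1 = -0.3713.
d_o2 = 118 − (48.27) = 69.73 cm.
Lens 2: 1/d_i2 = 1/(34.0) − 1/(69.73) = 0.01507, so d_i2 = 66.35 cm; m₂ = −d_i2/d_o2 = -0.9516.
m = m₁·m₂ = (-0.3713)(-0.9516) = +0.353.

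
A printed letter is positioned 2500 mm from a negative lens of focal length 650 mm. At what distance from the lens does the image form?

516 mm

For a negative lens, f = -650 mm.
Thin-lens equation: 1/d_i = 1/f − 1/d_o = 1/(-650.0) − 1/(2500) = -0.001538 − 0.0004000 = -0.001938, so d_i = -516 mm.
The image is virtual, upright and reduced, on the same side as the object.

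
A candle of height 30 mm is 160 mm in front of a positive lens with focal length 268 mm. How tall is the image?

1/d_i = 1/f − 1/d_o = 1/(268.0) − 1/(160) = -0.002519, so d_i = -397.0 mm.
m = −d_i/d_o = +2.481.
|h_i| = |m|·h_o = 2.481 × 30 = 74.4 mm. The image is virtual, upright and enlarged, on the same side as the object.

74.4 mm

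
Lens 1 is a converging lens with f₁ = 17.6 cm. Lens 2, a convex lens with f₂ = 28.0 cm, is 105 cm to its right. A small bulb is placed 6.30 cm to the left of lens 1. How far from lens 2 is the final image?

Lens 1: 1/d_i1 = 1/f₁ − 1/d_o1 = 1/(17.6) − 1/(6.30) = -0.1019, so d_i1 = -9.812 cm.
The intermediate image is 9.812 cm to the left of lens 1 (virtual), which is 105 − (-9.812) = 114.8 cm to the left of lens 2, so d_o2 = +114.8 cm.
Lens 2: 1/d_i2 = 1/f₂ − 1/d_o2 = 1/(28.0) − 1/(114.8) = 0.02700, so d_i2 = 37.0 cm.
The final image is real, 37.0 cm to the right of lens 2 (overall magnification ≈ -0.50).

37.0 cm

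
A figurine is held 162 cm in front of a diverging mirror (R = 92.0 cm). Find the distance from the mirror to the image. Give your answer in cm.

f = R/2 = 92.0/2 = 46.00 cm; for a diverging mirror, f = -46.00 cm.
Mirror equation: 1/s_i = 1/f − 1/s_o = 1/(-46.00) − 1/(162) = -0.02174 − 0.006173 = -0.02791, so s_i = -35.8 cm.
The image is virtual, upright and reduced, behind the mirror.

35.8 cm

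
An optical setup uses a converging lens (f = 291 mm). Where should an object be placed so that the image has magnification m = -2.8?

395 mm

m = −d_i/d_o ⇒ d_i = −m·d_o.
1/f = 1/d_o + 1/d_i = 1/d_o − 1/(m·d_o) = (1 − 1/m)/d_o, so d_o = f(1 − 1/m) = (291.0)(1 − 1/(-2.8)) = 395 mm.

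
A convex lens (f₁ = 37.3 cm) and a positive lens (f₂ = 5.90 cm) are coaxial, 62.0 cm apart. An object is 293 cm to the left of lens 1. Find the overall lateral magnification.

Lens 1: 1/d_i1 = 1/(37.3) − 1/(293) = 0.02340, so d_i1 = 42.74 cm; m₁ = −d_i1/d_o1 = -0.1459.
d_o2 = 62.0 − (42.74) = 19.26 cm.
Lens 2: 1/d_i2 = 1/(5.90) − 1/(19.26) = 0.1176, so d_i2 = 8.506 cm; m₂ = −d_i2/d_o2 = -0.4416.
m = m₁·m₂ = (-0.1459)(-0.4416) = +0.0644.

m = +0.0644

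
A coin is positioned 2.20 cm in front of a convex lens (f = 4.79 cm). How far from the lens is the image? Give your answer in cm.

4.07 cm

Lens equation: 1/v = 1/f − 1/u = 1/(4.790) − 1/(2.20) = 0.2088 − 0.4545 = -0.2458, so v = -4.07 cm.
The image is virtual, upright and enlarged, on the same side as the object.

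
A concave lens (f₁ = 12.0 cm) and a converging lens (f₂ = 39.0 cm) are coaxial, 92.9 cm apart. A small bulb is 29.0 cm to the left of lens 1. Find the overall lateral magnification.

m = -0.183

f₁ = −12.0 cm (diverging).
Lens 1: 1/d_i1 = 1/(-12.0) − 1/(29.0) = -0.1178, so d_i1 = -8.488 cm; m₁ = −d_i1/d_o1 = +0.2927.
d_o2 = 92.9 − (-8.488) = 101.4 cm.
Lens 2: 1/d_i2 = 1/(39.0) − 1/(101.4) = 0.01578, so d_i2 = 63.38 cm; m₂ = −d_i2/d_o2 = -0.6250.
m = m₁·m₂ = (+0.2927)(-0.6250) = -0.183.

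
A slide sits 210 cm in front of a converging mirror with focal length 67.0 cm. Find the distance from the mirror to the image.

98.4 cm

Mirror equation: 1/v = 1/f − 1/u = 1/(67.00) − 1/(210) = 0.01493 − 0.004762 = 0.01016, so v = 98.4 cm.
The image is real, inverted and reduced, in front of the mirror.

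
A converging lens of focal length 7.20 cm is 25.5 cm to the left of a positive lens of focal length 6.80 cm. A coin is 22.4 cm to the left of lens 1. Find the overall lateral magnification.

m = +0.398

Lens 1: 1/d_i1 = 1/(7.20) − 1/(22.4) = 0.09425, so d_i1 = 10.61 cm; m₁ = −d_i1/d_o1 = -0.4737.
d_o2 = 25.5 − (10.61) = 14.89 cm.
Lens 2: 1/d_i2 = 1/(6.80) − 1/(14.89) = 0.07990, so d_i2 = 12.52 cm; m₂ = −d_i2/d_o2 = -0.8405.
m = m₁·m₂ = (-0.4737)(-0.8405) = +0.398.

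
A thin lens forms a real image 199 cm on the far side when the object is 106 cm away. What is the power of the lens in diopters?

P = +1.45 D

d_i = +199 cm.
1/f = 1/d_o + 1/d_i = 1/(106) + 1/(199) = 0.01446 cm⁻¹.
f = 69.16 cm = 0.6916 m, so P = 1/f = +1.45 D.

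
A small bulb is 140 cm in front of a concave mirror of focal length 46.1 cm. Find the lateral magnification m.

m = -0.491

1/d_i = 1/f − 1/d_o = 1/(46.10) − 1/(140) = 0.01455, so d_i = 68.73 cm.
m = −d_i/d_o = −(68.73)/(140) = -0.491.
The image is real, inverted and reduced, in front of the mirror.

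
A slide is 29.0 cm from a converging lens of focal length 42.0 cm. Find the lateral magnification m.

1/d_i = 1/f − 1/d_o = 1/(42.00) − 1/(29.0) = -0.01067, so d_i = -93.69 cm.
m = −d_i/d_o = −(-93.69)/(29.0) = +3.23.
The image is virtual, upright and enlarged, on the same side as the object.

m = +3.23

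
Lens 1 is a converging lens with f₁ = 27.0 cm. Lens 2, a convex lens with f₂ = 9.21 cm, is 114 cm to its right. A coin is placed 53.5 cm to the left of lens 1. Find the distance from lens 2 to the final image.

Lens 1: 1/d_i1 = 1/f₁ − 1/d_o1 = 1/(27.0) − 1/(53.5) = 0.01835, so d_i1 = 54.51 cm.
The intermediate image is 54.51 cm to the right of lens 1, which is 114 − (54.51) = 59.49 cm to the left of lens 2, so d_o2 = +59.49 cm.
Lens 2: 1/d_i2 = 1/f₂ − 1/d_o2 = 1/(9.21) − 1/(59.49) = 0.09177, so d_i2 = 10.9 cm.
The final image is real, 10.9 cm to the right of lens 2 (overall magnification ≈ 0.19).

10.9 cm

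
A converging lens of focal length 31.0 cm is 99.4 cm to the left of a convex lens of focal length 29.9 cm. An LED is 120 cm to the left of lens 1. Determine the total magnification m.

m = +0.376

Lens 1: 1/d_i1 = 1/(31.0) − 1/(120) = 0.02392, so d_i1 = 41.80 cm; m₁ = −d_i1/d_o1 = -0.3483.
d_o2 = 99.4 − (41.80) = 57.60 cm.
Lens 2: 1/d_i2 = 1/(29.9) − 1/(57.60) = 0.01608, so d_i2 = 62.17 cm; m₂ = −d_i2/d_o2 = -1.079.
m = m₁·m₂ = (-0.3483)(-1.079) = +0.376.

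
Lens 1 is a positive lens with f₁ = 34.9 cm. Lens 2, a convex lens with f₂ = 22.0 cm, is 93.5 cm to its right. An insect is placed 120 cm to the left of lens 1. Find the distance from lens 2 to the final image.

43.7 cm

Lens 1: 1/d_i1 = 1/f₁ − 1/d_o1 = 1/(34.9) − 1/(120) = 0.02032, so d_i1 = 49.21 cm.
The intermediate image is 49.21 cm to the right of lens 1, which is 93.5 − (49.21) = 44.29 cm to the left of lens 2, so d_o2 = +44.29 cm.
Lens 2: 1/d_i2 = 1/f₂ − 1/d_o2 = 1/(22.0) − 1/(44.29) = 0.02288, so d_i2 = 43.7 cm.
The final image is real, 43.7 cm to the right of lens 2 (overall magnification ≈ 0.40).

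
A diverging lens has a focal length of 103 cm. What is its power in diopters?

For a diverging lens, f = −103 cm.
f = -103 cm = -1.03 m.
P = 1/f = 1/(-1.03 m) = -0.971 D.

P = -0.971 D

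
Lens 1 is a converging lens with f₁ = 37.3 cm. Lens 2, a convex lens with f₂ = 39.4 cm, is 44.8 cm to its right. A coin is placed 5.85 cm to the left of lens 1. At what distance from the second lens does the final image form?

Lens 1: 1/d_i1 = 1/f₁ − 1/d_o1 = 1/(37.3) − 1/(5.85) = -0.1441, so d_i1 = -6.938 cm.
The intermediate image is 6.938 cm to the left of lens 1 (virtual), which is 44.8 − (-6.938) = 51.74 cm to the left of lens 2, so d_o2 = +51.74 cm.
Lens 2: 1/d_i2 = 1/f₂ − 1/d_o2 = 1/(39.4) − 1/(51.74) = 0.006053, so d_i2 = 165 cm.
The final image is real, 165 cm to the right of lens 2 (overall magnification ≈ -3.8).

165 cm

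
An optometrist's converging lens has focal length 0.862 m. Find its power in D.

P = 1/f = 1/(0.862 m) = +1.16 D.

P = +1.16 D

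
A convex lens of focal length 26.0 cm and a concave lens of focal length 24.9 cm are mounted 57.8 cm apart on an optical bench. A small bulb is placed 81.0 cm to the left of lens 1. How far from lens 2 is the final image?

10.9 cm

Lens 1: 1/d_i1 = 1/f₁ − 1/d_o1 = 1/(26.0) − 1/(81.0) = 0.02612, so d_i1 = 38.29 cm.
The intermediate image is 38.29 cm to the right of lens 1, which is 57.8 − (38.29) = 19.51 cm to the left of lens 2, so d_o2 = +19.51 cm.
Lens 2 is diverging, so f₂ = −24.9 cm.
Lens 2: 1/d_i2 = 1/f₂ − 1/d_o2 = 1/(-24.9) − 1/(19.51) = -0.09142, so d_i2 = -10.9 cm.
The final image is virtual, 10.9 cm to the left of lens 2 (overall magnification ≈ -0.27).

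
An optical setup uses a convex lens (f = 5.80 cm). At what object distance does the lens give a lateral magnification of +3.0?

m = −d_i/d_o ⇒ d_i = −m·d_o.
1/f = 1/d_o + 1/d_i = 1/d_o − 1/(m·d_o) = (1 − 1/m)/d_o, so d_o = f(1 − 1/m) = (5.800)(1 − 1/(+3.0)) = 3.87 cm.

3.87 cm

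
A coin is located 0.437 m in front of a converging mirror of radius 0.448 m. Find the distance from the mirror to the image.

0.460 m

f = R/2 = 0.448/2 = 0.2240 m.
Mirror equation: 1/s_i = 1/f − 1/s_o = 1/(0.2240) − 1/(0.437) = 4.464 − 2.288 = 2.176, so s_i = 0.460 m.
The image is real, inverted and enlarged, in front of the mirror.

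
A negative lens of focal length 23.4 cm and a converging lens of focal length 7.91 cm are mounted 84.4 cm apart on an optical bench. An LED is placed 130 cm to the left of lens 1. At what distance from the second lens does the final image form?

8.56 cm

Lens 1 is diverging, so f₁ = −23.4 cm.
Lens 1: 1/d_i1 = 1/f₁ − 1/d_o1 = 1/(-23.4) − 1/(130) = -0.05043, so d_i1 = -19.83 cm.
The intermediate image is 19.83 cm to the left of lens 1 (virtual), which is 84.4 − (-19.83) = 104.2 cm to the left of lens 2, so d_o2 = +104.2 cm.
Lens 2: 1/d_i2 = 1/f₂ − 1/d_o2 = 1/(7.91) − 1/(104.2) = 0.1168, so d_i2 = 8.56 cm.
The final image is real, 8.56 cm to the right of lens 2 (overall magnification ≈ -0.013).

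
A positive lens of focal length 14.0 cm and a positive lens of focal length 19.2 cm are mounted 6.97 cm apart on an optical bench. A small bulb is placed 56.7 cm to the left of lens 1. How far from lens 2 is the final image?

Lens 1: 1/d_i1 = 1/f₁ − 1/d_o1 = 1/(14.0) − 1/(56.7) = 0.05379, so d_i1 = 18.59 cm.
The intermediate image is 18.59 cm to the right of lens 1, which lies 11.62 cm to the right of lens 2 — a virtual object — so d_o2 = −11.62 cm.
Lens 2: 1/d_i2 = 1/f₂ − 1/d_o2 = 1/(19.2) − 1/(-11.62) = 0.1381, so d_i2 = 7.24 cm.
The final image is real, 7.24 cm to the right of lens 2 (overall magnification ≈ -0.20).

7.24 cm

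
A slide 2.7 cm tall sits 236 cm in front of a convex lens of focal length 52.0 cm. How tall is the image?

1/d_i = 1/f − 1/d_o = 1/(52.00) − 1/(236) = 0.01499, so d_i = 66.70 cm.
m = −d_i/d_o = -0.2826.
|h_i| = |m|·h_o = 0.2826 × 2.7 = 0.763 cm. The image is real, inverted and reduced, on the far side of the lens.

0.763 cm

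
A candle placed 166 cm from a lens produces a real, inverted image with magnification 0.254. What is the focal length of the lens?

m = −d_i/d_o ⇒ d_i = −m·d_o = −(-0.254)·(166) = 42.16 cm.
1/f = 1/d_o + 1/d_i = 1/(166) + 1/(42.16) = 0.02974, so f = 33.6 cm.
Since f is positive, the lens is converging.

f = 33.6 cm (converging)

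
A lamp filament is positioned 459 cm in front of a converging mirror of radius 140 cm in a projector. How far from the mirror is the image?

f = R/2 = 140/2 = 70.00 cm.
Mirror equation: 1/d_i = 1/f − 1/d_o = 1/(70.00) − 1/(459) = 0.01429 − 0.002179 = 0.01211, so d_i = 82.6 cm.
The image is real, inverted and reduced, in front of the mirror.

82.6 cm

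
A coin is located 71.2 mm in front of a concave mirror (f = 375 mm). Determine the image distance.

Mirror equation: 1/v = 1/f − 1/u = 1/(375.0) − 1/(71.2) = 0.002667 − 0.01404 = -0.01138, so v = -87.9 mm.
The image is virtual, upright and enlarged, behind the mirror.

87.9 mm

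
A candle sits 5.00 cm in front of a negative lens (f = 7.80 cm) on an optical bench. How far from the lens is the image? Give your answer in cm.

For a negative lens, f = -7.80 cm.
Thin-lens equation: 1/s_i = 1/f − 1/s_o = 1/(-7.800) − 1/(5.00) = -0.1282 − 0.2000 = -0.3282, so s_i = -3.05 cm.
The image is virtual, upright and reduced, on the same side as the object.

3.05 cm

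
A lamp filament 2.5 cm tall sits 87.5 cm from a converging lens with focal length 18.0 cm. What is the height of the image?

0.647 cm

1/d_i = 1/f − 1/d_o = 1/(18.00) − 1/(87.5) = 0.04413, so d_i = 22.66 cm.
m = −d_i/d_o = -0.2590.
|h_i| = |m|·h_o = 0.2590 × 2.5 = 0.647 cm. The image is real, inverted and reduced, on the far side of the lens.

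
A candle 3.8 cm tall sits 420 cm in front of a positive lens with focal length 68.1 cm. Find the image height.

1/d_i = 1/f − 1/d_o = 1/(68.10) − 1/(420) = 0.01230, so d_i = 81.28 cm.
m = −d_i/d_o = -0.1935.
|h_i| = |m|·h_o = 0.1935 × 3.8 = 0.735 cm. The image is real, inverted and reduced, on the far side of the lens.

0.735 cm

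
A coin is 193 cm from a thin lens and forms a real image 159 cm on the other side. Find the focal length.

Real image ⇒ d_i = +159 cm.
1/f = 1/d_o + 1/d_i = 1/(193) + 1/(159) = 0.01147, so f = 87.2 cm.
Since f is positive, the thin lens is converging.

f = 87.2 cm (converging)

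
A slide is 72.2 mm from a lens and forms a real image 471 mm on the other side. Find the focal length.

f = 62.6 mm (converging)

Real image ⇒ d_i = +471 mm.
1/f = 1/d_o + 1/d_i = 1/(72.2) + 1/(471) = 0.01597, so f = 62.6 mm.
Since f is positive, the lens is converging.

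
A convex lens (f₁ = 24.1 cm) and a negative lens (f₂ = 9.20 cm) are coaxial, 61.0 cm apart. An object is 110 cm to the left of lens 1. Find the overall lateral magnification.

Lens 1: 1/d_i1 = 1/(24.1) − 1/(110) = 0.03240, so d_i1 = 30.86 cm; m₁ = −d_i1/d_o1 = -0.2805.
d_o2 = 61.0 − (30.86) = 30.14 cm.
f₂ = −9.20 cm (diverging).
Lens 2: 1/d_i2 = 1/(-9.20) − 1/(30.14) = -0.1419, so d_i2 = -7.049 cm; m₂ = −d_i2/d_o2 = +0.2339.
m = m₁·m₂ = (-0.2805)(+0.2339) = -0.0656.

m = -0.0656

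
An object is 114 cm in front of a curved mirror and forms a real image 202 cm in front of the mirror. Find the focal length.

f = 72.9 cm (concave)

Real image ⇒ d_i = +202 cm.
1/f = 1/d_o + 1/d_i = 1/(114) + 1/(202) = 0.01372, so f = 72.9 cm.
Since f is positive, the curved mirror is concave.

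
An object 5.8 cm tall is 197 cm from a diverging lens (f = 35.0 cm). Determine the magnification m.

m = +0.151

For a diverging lens, f = -35.0 cm.
1/d_i = 1/f − 1/d_o = 1/(-35.00) − 1/(197) = -0.03365, so d_i = -29.72 cm.
m = −d_i/d_o = −(-29.72)/(197) = +0.151.
The image is virtual, upright and reduced, on the same side as the object.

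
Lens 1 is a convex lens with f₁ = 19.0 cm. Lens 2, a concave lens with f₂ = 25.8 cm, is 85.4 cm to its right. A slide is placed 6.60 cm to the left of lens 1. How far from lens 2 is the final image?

Lens 1: 1/d_i1 = 1/f₁ − 1/d_o1 = 1/(19.0) − 1/(6.60) = -0.09888, so d_i1 = -10.11 cm.
The intermediate image is 10.11 cm to the left of lens 1 (virtual), which is 85.4 − (-10.11) = 95.51 cm to the left of lens 2, so d_o2 = +95.51 cm.
Lens 2 is diverging, so f₂ = −25.8 cm.
Lens 2: 1/d_i2 = 1/f₂ − 1/d_o2 = 1/(-25.8) − 1/(95.51) = -0.04923, so d_i2 = -20.3 cm.
The final image is virtual, 20.3 cm to the left of lens 2 (overall magnification ≈ 0.33).

20.3 cm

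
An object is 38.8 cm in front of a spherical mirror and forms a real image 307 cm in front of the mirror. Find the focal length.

Real image ⇒ d_i = +307 cm.
1/f = 1/d_o + 1/d_i = 1/(38.8) + 1/(307) = 0.02903, so f = 34.4 cm.
Since f is positive, the spherical mirror is concave.

f = 34.4 cm (concave)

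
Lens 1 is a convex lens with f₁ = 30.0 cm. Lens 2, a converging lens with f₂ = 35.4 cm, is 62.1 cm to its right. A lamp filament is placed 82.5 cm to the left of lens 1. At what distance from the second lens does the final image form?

Lens 1: 1/d_i1 = 1/f₁ − 1/d_o1 = 1/(30.0) − 1/(82.5) = 0.02121, so d_i1 = 47.14 cm.
The intermediate image is 47.14 cm to the right of lens 1, which is 62.1 − (47.14) = 14.96 cm to the left of lens 2, so d_o2 = +14.96 cm.
Lens 2: 1/d_i2 = 1/f₂ − 1/d_o2 = 1/(35.4) − 1/(14.96) = -0.03860, so d_i2 = -25.9 cm.
The final image is virtual, 25.9 cm to the left of lens 2 (overall magnification ≈ -0.99).

25.9 cm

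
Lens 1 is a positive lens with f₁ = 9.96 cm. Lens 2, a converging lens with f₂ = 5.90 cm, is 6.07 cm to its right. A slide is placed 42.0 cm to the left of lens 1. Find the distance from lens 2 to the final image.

Lens 1: 1/d_i1 = 1/f₁ − 1/d_o1 = 1/(9.96) − 1/(42.0) = 0.07659, so d_i1 = 13.06 cm.
The intermediate image is 13.06 cm to the right of lens 1, which lies 6.990 cm to the right of lens 2 — a virtual object — so d_o2 = −6.990 cm.
Lens 2: 1/d_i2 = 1/f₂ − 1/d_o2 = 1/(5.90) − 1/(-6.990) = 0.3126, so d_i2 = 3.20 cm.
The final image is real, 3.20 cm to the right of lens 2 (overall magnification ≈ -0.14).

3.20 cm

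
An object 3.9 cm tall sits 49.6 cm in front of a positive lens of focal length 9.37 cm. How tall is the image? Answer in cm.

1/d_i = 1/f − 1/d_o = 1/(9.370) − 1/(49.6) = 0.08656, so d_i = 11.55 cm.
m = −d_i/d_o = -0.2329.
|h_i| = |m|·h_o = 0.2329 × 3.9 = 0.908 cm. The image is real, inverted and reduced, on the far side of the lens.

0.908 cm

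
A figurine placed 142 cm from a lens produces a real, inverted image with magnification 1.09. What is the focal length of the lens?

m = −d_i/d_o ⇒ d_i = −m·d_o = −(-1.09)·(142) = 154.8 cm.
1/f = 1/d_o + 1/d_i = 1/(142) + 1/(154.8) = 0.01350, so f = 74.1 cm.
Since f is positive, the lens is converging.

f = 74.1 cm (converging)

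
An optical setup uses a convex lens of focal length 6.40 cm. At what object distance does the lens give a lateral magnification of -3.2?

m = −d_i/d_o ⇒ d_i = −m·d_o.
1/f = 1/d_o + 1/d_i = 1/d_o − 1/(m·d_o) = (1 − 1/m)/d_o, so d_o = f(1 − 1/m) = (6.400)(1 − 1/(-3.2)) = 8.40 cm.

8.40 cm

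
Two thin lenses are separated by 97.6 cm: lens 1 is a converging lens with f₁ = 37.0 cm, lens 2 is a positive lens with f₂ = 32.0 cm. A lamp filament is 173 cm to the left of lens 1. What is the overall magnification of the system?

m = +0.470

Lens 1: 1/d_i1 = 1/(37.0) − 1/(173) = 0.02125, so d_i1 = 47.07 cm; m₁ = −d_i1/d_o1 = -0.2721.
d_o2 = 97.6 − (47.07) = 50.53 cm.
Lens 2: 1/d_i2 = 1/(32.0) − 1/(50.53) = 0.01146, so d_i2 = 87.26 cm; m₂ = −d_i2/d_o2 = -1.727.
m = m₁·m₂ = (-0.2721)(-1.727) = +0.470.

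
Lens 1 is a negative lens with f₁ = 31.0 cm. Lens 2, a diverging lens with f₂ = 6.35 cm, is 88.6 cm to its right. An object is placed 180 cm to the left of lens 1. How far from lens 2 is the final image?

6.02 cm

Lens 1 is diverging, so f₁ = −31.0 cm.
Lens 1: 1/d_i1 = 1/f₁ − 1/d_o1 = 1/(-31.0) − 1/(180) = -0.03781, so d_i1 = -26.45 cm.
The intermediate image is 26.45 cm to the left of lens 1 (virtual), which is 88.6 − (-26.45) = 115.0 cm to the left of lens 2, so d_o2 = +115.0 cm.
Lens 2 is diverging, so f₂ = −6.35 cm.
Lens 2: 1/d_i2 = 1/f₂ − 1/d_o2 = 1/(-6.35) − 1/(115.0) = -0.1662, so d_i2 = -6.02 cm.
The final image is virtual, 6.02 cm to the left of lens 2 (overall magnification ≈ 0.0077).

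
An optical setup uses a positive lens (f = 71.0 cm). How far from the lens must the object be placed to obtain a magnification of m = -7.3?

80.7 cm

m = −d_i/d_o ⇒ d_i = −m·d_o.
1/f = 1/d_o + 1/d_i = 1/d_o − 1/(m·d_o) = (1 − 1/m)/d_o, so d_o = f(1 − 1/m) = (71.00)(1 − 1/(-7.3)) = 80.7 cm.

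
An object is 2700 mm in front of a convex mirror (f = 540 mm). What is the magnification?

m = +0.167

For a convex mirror, f = -540 mm.
1/d_i = 1/f − 1/d_o = 1/(-540.0) − 1/(2700) = -0.002222, so d_i = -450.0 mm.
m = −d_i/d_o = −(-450.0)/(2700) = +0.167.
The image is virtual, upright and reduced, behind the mirror.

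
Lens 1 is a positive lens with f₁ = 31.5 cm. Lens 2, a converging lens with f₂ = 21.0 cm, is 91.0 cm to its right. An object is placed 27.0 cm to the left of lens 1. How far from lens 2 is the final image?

Lens 1: 1/d_i1 = 1/f₁ − 1/d_o1 = 1/(31.5) − 1/(27.0) = -0.005291, so d_i1 = -189.0 cm.
The intermediate image is 189.0 cm to the left of lens 1 (virtual), which is 91.0 − (-189.0) = 280.0 cm to the left of lens 2, so d_o2 = +280.0 cm.
Lens 2: 1/d_i2 = 1/f₂ − 1/d_o2 = 1/(21.0) − 1/(280.0) = 0.04405, so d_i2 = 22.7 cm.
The final image is real, 22.7 cm to the right of lens 2 (overall magnification ≈ -0.57).

22.7 cm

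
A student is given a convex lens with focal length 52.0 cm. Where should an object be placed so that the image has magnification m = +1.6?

m = −d_i/d_o ⇒ d_i = −m·d_o.
1/f = 1/d_o + 1/d_i = 1/d_o − 1/(m·d_o) = (1 − 1/m)/d_o, so d_o = f(1 − 1/m) = (52.00)(1 − 1/(+1.6)) = 19.5 cm.

19.5 cm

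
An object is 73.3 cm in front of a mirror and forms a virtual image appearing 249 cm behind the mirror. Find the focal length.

Virtual image ⇒ d_i = −249 cm.
1/f = 1/d_o + 1/d_i = 1/(73.3) + 1/(-249) = 0.009627, so f = 104 cm.
Since f is positive, the mirror is concave.

f = 104 cm (concave)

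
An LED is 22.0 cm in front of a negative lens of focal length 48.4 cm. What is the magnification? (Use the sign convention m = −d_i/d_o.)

For a negative lens, f = -48.4 cm.
1/d_i = 1/f − 1/d_o = 1/(-48.40) − 1/(22.0) = -0.06612, so d_i = -15.12 cm.
m = −d_i/d_o = −(-15.12)/(22.0) = +0.687.
The image is virtual, upright and reduced, on the same side as the object.

m = +0.687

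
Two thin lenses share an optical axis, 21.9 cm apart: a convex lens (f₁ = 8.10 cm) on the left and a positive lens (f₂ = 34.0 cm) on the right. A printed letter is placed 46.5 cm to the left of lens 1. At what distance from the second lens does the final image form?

Lens 1: 1/d_i1 = 1/f₁ − 1/d_o1 = 1/(8.10) − 1/(46.5) = 0.1020, so d_i1 = 9.809 cm.
The intermediate image is 9.809 cm to the right of lens 1, which is 21.9 − (9.809) = 12.09 cm to the left of lens 2, so d_o2 = +12.09 cm.
Lens 2: 1/d_i2 = 1/f₂ − 1/d_o2 = 1/(34.0) − 1/(12.09) = -0.05330, so d_i2 = -18.8 cm.
The final image is virtual, 18.8 cm to the left of lens 2 (overall magnification ≈ -0.33).

18.8 cm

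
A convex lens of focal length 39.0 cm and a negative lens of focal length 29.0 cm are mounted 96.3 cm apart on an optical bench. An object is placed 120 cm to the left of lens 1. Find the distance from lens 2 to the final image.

16.5 cm

Lens 1: 1/d_i1 = 1/f₁ − 1/d_o1 = 1/(39.0) − 1/(120) = 0.01731, so d_i1 = 57.78 cm.
The intermediate image is 57.78 cm to the right of lens 1, which is 96.3 − (57.78) = 38.52 cm to the left of lens 2, so d_o2 = +38.52 cm.
Lens 2 is diverging, so f₂ = −29.0 cm.
Lens 2: 1/d_i2 = 1/f₂ − 1/d_o2 = 1/(-29.0) − 1/(38.52) = -0.06044, so d_i2 = -16.5 cm.
The final image is virtual, 16.5 cm to the left of lens 2 (overall magnification ≈ -0.21).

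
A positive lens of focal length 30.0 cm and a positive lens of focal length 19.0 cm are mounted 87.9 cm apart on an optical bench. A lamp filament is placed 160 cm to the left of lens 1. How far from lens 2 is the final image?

Lens 1: 1/d_i1 = 1/f₁ − 1/d_o1 = 1/(30.0) − 1/(160) = 0.02708, so d_i1 = 36.92 cm.
The intermediate image is 36.92 cm to the right of lens 1, which is 87.9 − (36.92) = 50.98 cm to the left of lens 2, so d_o2 = +50.98 cm.
Lens 2: 1/d_i2 = 1/f₂ − 1/d_o2 = 1/(19.0) − 1/(50.98) = 0.03302, so d_i2 = 30.3 cm.
The final image is real, 30.3 cm to the right of lens 2 (overall magnification ≈ 0.14).

30.3 cm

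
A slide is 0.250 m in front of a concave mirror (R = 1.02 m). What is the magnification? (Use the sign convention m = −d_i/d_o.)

m = +1.96

f = R/2 = 1.02/2 = 0.5100 m.
1/d_i = 1/f − 1/d_o = 1/(0.5100) − 1/(0.250) = -2.039, so d_i = -0.4904 m.
m = −d_i/d_o = −(-0.4904)/(0.250) = +1.96.
The image is virtual, upright and enlarged, behind the mirror.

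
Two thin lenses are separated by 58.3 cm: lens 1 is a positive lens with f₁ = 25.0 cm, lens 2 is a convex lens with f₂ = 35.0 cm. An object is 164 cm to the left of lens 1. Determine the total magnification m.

m = -1.02

Lens 1: 1/d_i1 = 1/(25.0) − 1/(164) = 0.03390, so d_i1 = 29.50 cm; m₁ = −d_i1/d_o1 = -0.1799.
d_o2 = 58.3 − (29.50) = 28.80 cm.
Lens 2: 1/d_i2 = 1/(35.0) − 1/(28.80) = -0.006151, so d_i2 = -162.6 cm; m₂ = −d_i2/d_o2 = +5.645.
m = m₁·m₂ = (-0.1799)(+5.645) = -1.02.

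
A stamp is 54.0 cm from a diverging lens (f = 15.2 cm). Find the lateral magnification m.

For a diverging lens, f = -15.2 cm.
1/d_i = 1/f − 1/d_o = 1/(-15.20) − 1/(54.0) = -0.08431, so d_i = -11.86 cm.
m = −d_i/d_o = −(-11.86)/(54.0) = +0.220.
The image is virtual, upright and reduced, on the same side as the object.

m = +0.220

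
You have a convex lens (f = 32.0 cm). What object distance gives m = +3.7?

m = −d_i/d_o ⇒ d_i = −m·d_o.
1/f = 1/d_o + 1/d_i = 1/d_o − 1/(m·d_o) = (1 − 1/m)/d_o, so d_o = f(1 − 1/m) = (32.00)(1 − 1/(+3.7)) = 23.4 cm.

23.4 cm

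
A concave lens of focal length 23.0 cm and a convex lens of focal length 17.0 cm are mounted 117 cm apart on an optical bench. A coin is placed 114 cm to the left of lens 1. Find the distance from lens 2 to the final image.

Lens 1 is diverging, so f₁ = −23.0 cm.
Lens 1: 1/d_i1 = 1/f₁ − 1/d_o1 = 1/(-23.0) − 1/(114) = -0.05225, so d_i1 = -19.14 cm.
The intermediate image is 19.14 cm to the left of lens 1 (virtual), which is 117 − (-19.14) = 136.1 cm to the left of lens 2, so d_o2 = +136.1 cm.
Lens 2: 1/d_i2 = 1/f₂ − 1/d_o2 = 1/(17.0) − 1/(136.1) = 0.05148, so d_i2 = 19.4 cm.
The final image is real, 19.4 cm to the right of lens 2 (overall magnification ≈ -0.024).

19.4 cm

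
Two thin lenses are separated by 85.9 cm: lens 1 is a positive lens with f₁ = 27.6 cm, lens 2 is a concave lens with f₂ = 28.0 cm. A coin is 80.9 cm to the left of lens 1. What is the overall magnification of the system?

Lens 1: 1/d_i1 = 1/(27.6) − 1/(80.9) = 0.02387, so d_i1 = 41.89 cm; m₁ = −d_i1/d_o1 = -0.5178.
d_o2 = 85.9 − (41.89) = 44.01 cm.
f₂ = −28.0 cm (diverging).
Lens 2: 1/d_i2 = 1/(-28.0) − 1/(44.01) = -0.05844, so d_i2 = -17.11 cm; m₂ = −d_i2/d_o2 = +0.3888.
m = m₁·m₂ = (-0.5178)(+0.3888) = -0.201.

m = -0.201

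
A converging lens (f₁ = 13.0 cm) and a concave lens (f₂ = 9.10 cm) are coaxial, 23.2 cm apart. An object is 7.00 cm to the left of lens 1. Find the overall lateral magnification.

Lens 1: 1/d_i1 = 1/(13.0) − 1/(7.00) = -0.06593, so d_i1 = -15.17 cm; m₁ = −d_i1/d_o1 = +2.167.
d_o2 = 23.2 − (-15.17) = 38.37 cm.
f₂ = −9.10 cm (diverging).
Lens 2: 1/d_i2 = 1/(-9.10) − 1/(38.37) = -0.1360, so d_i2 = -7.356 cm; m₂ = −d_i2/d_o2 = +0.1917.
m = m₁·m₂ = (+2.167)(+0.1917) = +0.415.

m = +0.415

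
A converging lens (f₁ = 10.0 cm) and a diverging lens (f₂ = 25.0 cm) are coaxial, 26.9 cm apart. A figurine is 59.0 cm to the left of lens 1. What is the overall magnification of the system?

m = -0.128

Lens 1: 1/d_i1 = 1/(10.0) − 1/(59.0) = 0.08305, so d_i1 = 12.04 cm; m₁ = −d_i1/d_o1 = -0.2041.
d_o2 = 26.9 − (12.04) = 14.86 cm.
f₂ = −25.0 cm (diverging).
Lens 2: 1/d_i2 = 1/(-25.0) − 1/(14.86) = -0.1073, so d_i2 = -9.320 cm; m₂ = −d_i2/d_o2 = +0.6272.
m = m₁·m₂ = (-0.2041)(+0.6272) = -0.128.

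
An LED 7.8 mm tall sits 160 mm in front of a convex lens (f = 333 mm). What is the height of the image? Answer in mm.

15.0 mm

1/d_i = 1/f − 1/d_o = 1/(333.0) − 1/(160) = -0.003247, so d_i = -308.0 mm.
m = −d_i/d_o = +1.925.
|h_i| = |m|·h_o = 1.925 × 7.8 = 15.0 mm. The image is virtual, upright and enlarged, on the same side as the object.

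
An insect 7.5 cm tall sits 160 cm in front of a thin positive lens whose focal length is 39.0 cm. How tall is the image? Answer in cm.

1/d_i = 1/f − 1/d_o = 1/(39.00) − 1/(160) = 0.01939, so d_i = 51.57 cm.
m = −d_i/d_o = -0.3223.
|h_i| = |m|·h_o = 0.3223 × 7.5 = 2.42 cm. The image is real, inverted and reduced, on the far side of the lens.

2.42 cm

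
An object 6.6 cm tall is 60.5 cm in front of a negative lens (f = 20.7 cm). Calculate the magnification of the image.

m = +0.255

For a negative lens, f = -20.7 cm.
1/d_i = 1/f − 1/d_o = 1/(-20.70) − 1/(60.5) = -0.06484, so d_i = -15.42 cm.
m = −d_i/d_o = −(-15.42)/(60.5) = +0.255.
The image is virtual, upright and reduced, on the same side as the object.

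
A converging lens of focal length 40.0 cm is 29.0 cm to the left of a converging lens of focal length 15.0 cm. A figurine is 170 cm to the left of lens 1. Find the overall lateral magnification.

Lens 1: 1/d_i1 = 1/(40.0) − 1/(170) = 0.01912, so d_i1 = 52.31 cm; m₁ = −d_i1/d_o1 = -0.3077.
d_o2 = 29.0 − (52.31) = -23.31 cm (virtual object).
Lens 2: 1/d_i2 = 1/(15.0) − 1/(-23.31) = 0.1096, so d_i2 = 9.127 cm; m₂ = −d_i2/d_o2 = +0.3915.
m = m₁·m₂ = (-0.3077)(+0.3915) = -0.120.

m = -0.120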